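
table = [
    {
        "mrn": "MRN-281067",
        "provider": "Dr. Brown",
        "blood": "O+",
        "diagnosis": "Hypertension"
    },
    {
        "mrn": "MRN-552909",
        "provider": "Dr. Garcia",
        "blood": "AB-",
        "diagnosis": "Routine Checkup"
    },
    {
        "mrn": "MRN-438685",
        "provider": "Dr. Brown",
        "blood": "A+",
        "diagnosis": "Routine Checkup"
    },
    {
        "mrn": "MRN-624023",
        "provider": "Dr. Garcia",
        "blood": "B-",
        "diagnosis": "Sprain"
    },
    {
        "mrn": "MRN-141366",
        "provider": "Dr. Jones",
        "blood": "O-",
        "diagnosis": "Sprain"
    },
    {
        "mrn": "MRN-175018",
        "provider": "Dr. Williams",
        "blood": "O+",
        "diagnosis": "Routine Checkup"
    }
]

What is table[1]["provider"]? "Dr. Garcia"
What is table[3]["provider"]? "Dr. Garcia"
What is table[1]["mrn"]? "MRN-552909"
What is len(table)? 6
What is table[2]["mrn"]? "MRN-438685"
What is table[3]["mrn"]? "MRN-624023"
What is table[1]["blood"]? "AB-"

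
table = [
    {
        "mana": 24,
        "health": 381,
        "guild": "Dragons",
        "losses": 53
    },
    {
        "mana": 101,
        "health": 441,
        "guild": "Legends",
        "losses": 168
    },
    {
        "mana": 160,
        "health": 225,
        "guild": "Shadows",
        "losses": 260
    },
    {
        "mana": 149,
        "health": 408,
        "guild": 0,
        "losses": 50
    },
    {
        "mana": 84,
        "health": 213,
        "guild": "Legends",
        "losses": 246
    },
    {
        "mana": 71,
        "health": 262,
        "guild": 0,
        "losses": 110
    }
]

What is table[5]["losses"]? 110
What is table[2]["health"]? 225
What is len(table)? 6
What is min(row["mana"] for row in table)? 24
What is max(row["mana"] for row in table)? 160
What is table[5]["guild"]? 0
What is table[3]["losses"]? 50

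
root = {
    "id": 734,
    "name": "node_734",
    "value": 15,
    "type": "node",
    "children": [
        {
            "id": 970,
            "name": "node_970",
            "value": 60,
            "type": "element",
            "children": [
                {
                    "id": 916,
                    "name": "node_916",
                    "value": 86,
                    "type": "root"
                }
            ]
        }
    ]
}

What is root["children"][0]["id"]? 970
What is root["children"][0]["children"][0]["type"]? "root"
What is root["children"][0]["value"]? 60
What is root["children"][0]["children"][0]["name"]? "node_916"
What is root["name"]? "node_734"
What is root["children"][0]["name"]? "node_970"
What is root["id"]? 734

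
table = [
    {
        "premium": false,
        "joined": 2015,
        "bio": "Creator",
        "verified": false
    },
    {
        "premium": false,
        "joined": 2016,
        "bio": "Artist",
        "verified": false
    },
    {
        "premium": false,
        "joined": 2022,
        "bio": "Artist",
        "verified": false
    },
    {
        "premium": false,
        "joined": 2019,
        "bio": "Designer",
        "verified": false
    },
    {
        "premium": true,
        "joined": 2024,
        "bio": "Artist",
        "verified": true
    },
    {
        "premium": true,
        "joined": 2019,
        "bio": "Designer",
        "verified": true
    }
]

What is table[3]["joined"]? 2019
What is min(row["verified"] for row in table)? False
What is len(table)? 6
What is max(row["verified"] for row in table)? True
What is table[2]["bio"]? "Artist"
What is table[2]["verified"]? False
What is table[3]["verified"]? False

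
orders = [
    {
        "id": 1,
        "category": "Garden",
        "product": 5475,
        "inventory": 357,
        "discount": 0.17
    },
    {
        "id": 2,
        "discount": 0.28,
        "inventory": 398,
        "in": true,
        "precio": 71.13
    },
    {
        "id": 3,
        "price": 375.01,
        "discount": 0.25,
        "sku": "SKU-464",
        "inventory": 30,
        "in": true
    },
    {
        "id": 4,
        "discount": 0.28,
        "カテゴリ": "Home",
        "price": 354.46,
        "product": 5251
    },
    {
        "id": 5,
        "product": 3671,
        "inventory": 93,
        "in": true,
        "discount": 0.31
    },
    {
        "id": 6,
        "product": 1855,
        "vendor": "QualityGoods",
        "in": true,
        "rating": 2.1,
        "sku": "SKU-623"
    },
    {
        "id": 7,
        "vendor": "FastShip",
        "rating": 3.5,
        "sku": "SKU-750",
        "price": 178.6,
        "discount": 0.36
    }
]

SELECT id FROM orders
[1, 2, 3, 4, 5, 6, 7]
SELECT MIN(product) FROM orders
1855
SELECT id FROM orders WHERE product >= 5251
[1, 4]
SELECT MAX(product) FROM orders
5475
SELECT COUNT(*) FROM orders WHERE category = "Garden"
1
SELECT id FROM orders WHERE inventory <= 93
[3, 5]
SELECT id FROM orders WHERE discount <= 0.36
[1, 2, 3, 4, 5, 7]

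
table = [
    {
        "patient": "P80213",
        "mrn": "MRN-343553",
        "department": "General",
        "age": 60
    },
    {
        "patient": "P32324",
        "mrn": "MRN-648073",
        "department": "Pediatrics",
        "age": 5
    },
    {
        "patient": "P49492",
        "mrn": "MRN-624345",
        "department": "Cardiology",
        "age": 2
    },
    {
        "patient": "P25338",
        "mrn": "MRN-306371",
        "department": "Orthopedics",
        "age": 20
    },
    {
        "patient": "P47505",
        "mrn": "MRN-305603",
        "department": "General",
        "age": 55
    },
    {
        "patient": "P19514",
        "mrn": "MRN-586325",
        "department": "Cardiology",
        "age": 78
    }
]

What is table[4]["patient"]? "P47505"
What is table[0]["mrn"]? "MRN-343553"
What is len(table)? 6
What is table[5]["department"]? "Cardiology"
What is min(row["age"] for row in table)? 2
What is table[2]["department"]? "Cardiology"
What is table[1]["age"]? 5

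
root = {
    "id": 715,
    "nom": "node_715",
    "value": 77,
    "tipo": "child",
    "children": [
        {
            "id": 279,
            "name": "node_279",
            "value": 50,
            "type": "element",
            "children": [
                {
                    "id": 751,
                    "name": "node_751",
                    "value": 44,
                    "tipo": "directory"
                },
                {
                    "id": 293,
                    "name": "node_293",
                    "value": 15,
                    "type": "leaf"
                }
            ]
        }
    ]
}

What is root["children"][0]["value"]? 50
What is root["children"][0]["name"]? "node_279"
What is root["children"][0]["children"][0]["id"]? 751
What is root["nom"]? "node_715"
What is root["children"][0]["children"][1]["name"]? "node_293"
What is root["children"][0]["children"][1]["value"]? 15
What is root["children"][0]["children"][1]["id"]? 293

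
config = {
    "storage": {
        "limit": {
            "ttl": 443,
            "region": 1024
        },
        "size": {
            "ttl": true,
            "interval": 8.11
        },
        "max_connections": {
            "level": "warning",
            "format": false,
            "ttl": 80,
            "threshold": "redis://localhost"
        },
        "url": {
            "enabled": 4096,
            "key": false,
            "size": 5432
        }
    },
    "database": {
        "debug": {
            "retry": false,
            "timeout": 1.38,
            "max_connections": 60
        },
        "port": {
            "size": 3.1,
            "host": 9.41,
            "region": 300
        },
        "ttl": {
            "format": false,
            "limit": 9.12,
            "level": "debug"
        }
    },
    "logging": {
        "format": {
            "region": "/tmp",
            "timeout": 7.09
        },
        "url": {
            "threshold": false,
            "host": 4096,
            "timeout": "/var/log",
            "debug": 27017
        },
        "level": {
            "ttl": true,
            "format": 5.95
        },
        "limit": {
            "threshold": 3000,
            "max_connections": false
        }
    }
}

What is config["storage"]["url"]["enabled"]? 4096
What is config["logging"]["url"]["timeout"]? "/var/log"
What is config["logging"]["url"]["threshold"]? False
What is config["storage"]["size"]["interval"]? 8.11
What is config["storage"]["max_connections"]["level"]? "warning"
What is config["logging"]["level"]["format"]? 5.95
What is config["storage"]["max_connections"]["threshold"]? "redis://localhost"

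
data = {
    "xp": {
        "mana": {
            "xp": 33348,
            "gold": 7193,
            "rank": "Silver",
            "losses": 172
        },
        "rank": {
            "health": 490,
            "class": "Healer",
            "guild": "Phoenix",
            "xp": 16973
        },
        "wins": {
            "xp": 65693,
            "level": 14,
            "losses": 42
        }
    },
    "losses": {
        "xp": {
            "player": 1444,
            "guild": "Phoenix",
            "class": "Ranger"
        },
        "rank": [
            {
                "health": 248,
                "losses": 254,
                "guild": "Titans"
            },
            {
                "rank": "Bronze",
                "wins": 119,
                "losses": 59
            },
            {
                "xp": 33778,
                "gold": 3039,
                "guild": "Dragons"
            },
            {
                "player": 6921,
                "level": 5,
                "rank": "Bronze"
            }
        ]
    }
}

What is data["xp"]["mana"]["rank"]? "Silver"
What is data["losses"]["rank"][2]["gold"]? 3039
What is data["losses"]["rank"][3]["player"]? 6921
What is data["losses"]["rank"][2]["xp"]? 33778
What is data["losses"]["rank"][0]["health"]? 248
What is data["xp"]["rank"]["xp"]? 16973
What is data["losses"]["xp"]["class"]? "Ranger"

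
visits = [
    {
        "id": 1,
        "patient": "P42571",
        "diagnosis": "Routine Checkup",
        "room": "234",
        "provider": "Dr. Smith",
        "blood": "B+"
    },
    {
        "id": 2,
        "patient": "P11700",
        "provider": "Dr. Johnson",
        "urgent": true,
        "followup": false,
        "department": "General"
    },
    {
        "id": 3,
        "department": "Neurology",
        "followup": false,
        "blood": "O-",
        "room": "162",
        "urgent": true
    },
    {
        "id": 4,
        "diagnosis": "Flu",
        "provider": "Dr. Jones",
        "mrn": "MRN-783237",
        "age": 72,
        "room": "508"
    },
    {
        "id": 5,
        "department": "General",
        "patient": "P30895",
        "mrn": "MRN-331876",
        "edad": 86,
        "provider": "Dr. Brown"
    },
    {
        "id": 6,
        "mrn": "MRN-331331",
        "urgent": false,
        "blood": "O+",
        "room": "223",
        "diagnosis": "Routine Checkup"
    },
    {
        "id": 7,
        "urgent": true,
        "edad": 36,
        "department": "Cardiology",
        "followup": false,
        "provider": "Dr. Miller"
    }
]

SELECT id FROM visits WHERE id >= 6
[6, 7]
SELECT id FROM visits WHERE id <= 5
[1, 2, 3, 4, 5]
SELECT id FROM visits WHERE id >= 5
[5, 6, 7]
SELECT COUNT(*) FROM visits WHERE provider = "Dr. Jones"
1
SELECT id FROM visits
[1, 2, 3, 4, 5, 6, 7]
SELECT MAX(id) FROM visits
7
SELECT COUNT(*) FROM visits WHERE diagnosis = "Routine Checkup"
2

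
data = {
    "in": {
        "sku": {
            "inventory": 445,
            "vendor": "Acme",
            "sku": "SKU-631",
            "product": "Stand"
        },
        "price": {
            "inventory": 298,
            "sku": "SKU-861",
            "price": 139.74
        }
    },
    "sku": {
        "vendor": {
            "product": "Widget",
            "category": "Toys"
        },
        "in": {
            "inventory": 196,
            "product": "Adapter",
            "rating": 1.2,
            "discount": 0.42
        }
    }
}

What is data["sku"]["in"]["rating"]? 1.2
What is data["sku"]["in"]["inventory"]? 196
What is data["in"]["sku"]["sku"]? "SKU-631"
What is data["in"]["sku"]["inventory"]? 445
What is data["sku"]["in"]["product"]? "Adapter"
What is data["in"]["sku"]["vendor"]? "Acme"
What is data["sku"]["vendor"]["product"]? "Widget"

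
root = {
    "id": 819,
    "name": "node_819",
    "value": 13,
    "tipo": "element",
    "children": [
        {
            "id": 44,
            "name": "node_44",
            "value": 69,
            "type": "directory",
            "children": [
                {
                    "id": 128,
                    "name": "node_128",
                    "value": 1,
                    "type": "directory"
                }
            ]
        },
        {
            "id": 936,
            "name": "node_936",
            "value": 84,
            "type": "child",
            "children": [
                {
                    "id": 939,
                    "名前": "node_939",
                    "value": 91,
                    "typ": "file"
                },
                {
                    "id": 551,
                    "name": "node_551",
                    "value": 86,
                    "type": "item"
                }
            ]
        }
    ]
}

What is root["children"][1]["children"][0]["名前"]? "node_939"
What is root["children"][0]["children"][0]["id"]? 128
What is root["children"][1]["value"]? 84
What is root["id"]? 819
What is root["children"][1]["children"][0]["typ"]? "file"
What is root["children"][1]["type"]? "child"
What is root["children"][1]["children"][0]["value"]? 91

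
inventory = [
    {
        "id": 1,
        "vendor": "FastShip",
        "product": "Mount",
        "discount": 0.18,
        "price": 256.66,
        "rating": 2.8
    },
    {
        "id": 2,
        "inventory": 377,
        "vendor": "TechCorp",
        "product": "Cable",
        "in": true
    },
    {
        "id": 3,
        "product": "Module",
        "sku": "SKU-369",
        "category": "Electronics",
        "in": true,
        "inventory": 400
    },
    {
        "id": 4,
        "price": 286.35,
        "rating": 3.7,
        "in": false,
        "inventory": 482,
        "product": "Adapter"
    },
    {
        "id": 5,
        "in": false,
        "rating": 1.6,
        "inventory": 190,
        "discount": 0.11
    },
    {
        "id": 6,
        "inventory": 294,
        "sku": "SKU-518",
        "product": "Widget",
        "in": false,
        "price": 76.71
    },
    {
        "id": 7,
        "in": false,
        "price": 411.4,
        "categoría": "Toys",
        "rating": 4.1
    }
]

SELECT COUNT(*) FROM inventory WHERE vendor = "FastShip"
1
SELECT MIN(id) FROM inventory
1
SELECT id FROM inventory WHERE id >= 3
[3, 4, 5, 6, 7]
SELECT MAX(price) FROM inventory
411.4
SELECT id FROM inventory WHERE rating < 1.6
[]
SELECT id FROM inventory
[1, 2, 3, 4, 5, 6, 7]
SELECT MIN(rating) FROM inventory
1.6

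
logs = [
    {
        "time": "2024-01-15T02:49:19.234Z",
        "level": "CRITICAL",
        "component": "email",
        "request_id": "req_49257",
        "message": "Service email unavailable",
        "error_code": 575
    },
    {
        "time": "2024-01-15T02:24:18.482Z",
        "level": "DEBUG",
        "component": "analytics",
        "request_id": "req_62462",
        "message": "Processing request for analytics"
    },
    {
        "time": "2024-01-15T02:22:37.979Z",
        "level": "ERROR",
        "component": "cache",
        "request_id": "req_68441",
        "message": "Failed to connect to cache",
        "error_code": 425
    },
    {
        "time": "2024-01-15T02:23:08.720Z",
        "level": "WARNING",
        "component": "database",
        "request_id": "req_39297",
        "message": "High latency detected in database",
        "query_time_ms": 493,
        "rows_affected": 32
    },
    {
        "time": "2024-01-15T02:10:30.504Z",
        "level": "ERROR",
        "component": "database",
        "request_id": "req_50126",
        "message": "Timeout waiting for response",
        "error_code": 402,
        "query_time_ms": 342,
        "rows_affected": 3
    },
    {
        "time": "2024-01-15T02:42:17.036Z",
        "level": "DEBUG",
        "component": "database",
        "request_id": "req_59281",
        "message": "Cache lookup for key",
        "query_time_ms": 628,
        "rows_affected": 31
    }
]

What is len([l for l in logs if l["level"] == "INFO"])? 0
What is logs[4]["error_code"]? 402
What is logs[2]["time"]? "2024-01-15T02:22:37.979Z"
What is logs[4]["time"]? "2024-01-15T02:10:30.504Z"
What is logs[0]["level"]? "CRITICAL"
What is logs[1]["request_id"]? "req_62462"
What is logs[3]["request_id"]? "req_39297"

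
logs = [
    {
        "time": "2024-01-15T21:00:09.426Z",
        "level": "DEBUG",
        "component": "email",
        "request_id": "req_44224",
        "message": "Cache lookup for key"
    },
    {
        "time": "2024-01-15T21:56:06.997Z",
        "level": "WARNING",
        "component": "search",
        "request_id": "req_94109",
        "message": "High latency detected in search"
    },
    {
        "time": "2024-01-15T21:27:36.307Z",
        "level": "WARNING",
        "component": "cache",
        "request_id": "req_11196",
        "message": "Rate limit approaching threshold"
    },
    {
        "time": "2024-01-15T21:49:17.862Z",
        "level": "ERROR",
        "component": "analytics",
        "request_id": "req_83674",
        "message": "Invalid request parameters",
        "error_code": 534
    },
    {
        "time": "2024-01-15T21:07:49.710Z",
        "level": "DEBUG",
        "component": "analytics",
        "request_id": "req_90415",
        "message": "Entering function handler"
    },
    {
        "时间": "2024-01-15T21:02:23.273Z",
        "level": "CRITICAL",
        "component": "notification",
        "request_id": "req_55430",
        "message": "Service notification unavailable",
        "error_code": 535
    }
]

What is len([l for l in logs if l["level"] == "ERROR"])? 1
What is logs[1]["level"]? "WARNING"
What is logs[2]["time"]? "2024-01-15T21:27:36.307Z"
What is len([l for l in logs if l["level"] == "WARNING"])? 2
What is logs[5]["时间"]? "2024-01-15T21:02:23.273Z"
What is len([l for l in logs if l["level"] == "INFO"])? 0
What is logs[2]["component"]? "cache"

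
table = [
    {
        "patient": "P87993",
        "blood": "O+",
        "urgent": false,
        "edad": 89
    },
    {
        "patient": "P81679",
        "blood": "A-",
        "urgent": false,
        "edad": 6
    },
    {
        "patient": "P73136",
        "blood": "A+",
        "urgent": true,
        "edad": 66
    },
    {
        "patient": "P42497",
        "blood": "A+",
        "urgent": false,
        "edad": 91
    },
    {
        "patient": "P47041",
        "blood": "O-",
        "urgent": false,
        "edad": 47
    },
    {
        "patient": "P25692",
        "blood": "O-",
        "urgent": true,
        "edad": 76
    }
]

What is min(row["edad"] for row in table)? 6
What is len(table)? 6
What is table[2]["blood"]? "A+"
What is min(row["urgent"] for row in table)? False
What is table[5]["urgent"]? True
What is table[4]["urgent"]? False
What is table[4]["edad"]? 47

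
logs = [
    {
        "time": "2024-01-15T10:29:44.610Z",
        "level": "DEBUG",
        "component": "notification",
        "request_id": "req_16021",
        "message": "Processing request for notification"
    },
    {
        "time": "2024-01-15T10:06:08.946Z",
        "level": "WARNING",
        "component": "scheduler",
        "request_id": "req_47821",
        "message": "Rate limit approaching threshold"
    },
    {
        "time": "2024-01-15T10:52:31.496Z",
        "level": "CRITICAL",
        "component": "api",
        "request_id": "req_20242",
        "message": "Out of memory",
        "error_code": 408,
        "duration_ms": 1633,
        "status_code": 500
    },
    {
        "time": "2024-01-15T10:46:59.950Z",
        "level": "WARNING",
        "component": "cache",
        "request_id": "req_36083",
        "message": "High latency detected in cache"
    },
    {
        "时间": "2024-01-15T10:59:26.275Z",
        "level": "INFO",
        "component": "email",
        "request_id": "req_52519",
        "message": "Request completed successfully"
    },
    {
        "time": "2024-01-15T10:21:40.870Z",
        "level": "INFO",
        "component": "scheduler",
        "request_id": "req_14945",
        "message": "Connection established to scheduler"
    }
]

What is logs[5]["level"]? "INFO"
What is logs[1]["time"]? "2024-01-15T10:06:08.946Z"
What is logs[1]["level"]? "WARNING"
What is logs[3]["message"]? "High latency detected in cache"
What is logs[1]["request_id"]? "req_47821"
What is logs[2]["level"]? "CRITICAL"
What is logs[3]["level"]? "WARNING"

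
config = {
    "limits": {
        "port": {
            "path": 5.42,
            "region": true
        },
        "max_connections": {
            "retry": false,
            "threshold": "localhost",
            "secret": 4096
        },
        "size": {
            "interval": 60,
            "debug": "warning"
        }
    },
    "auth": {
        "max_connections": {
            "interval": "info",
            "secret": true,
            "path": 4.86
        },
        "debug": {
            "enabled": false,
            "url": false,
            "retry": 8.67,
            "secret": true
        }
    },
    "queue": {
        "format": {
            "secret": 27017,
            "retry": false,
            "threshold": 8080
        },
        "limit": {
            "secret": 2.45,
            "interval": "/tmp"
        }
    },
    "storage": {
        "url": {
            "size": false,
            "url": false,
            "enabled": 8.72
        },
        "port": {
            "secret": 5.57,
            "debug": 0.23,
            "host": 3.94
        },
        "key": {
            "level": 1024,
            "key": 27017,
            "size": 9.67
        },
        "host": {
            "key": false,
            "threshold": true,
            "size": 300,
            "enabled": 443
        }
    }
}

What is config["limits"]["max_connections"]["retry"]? False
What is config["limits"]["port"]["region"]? True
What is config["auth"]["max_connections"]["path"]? 4.86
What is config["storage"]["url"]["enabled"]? 8.72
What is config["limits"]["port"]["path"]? 5.42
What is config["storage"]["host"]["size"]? 300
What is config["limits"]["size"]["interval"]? 60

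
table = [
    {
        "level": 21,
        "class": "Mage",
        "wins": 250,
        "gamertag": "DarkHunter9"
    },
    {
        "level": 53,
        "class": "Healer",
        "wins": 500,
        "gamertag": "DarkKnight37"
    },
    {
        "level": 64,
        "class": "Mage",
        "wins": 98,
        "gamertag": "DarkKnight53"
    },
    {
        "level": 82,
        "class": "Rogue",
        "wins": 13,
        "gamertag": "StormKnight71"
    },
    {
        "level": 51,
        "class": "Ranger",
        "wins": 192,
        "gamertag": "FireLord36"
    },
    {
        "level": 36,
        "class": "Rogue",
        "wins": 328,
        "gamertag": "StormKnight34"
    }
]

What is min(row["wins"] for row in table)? 13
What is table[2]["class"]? "Mage"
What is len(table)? 6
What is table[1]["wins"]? 500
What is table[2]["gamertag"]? "DarkKnight53"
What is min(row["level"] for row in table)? 21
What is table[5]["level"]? 36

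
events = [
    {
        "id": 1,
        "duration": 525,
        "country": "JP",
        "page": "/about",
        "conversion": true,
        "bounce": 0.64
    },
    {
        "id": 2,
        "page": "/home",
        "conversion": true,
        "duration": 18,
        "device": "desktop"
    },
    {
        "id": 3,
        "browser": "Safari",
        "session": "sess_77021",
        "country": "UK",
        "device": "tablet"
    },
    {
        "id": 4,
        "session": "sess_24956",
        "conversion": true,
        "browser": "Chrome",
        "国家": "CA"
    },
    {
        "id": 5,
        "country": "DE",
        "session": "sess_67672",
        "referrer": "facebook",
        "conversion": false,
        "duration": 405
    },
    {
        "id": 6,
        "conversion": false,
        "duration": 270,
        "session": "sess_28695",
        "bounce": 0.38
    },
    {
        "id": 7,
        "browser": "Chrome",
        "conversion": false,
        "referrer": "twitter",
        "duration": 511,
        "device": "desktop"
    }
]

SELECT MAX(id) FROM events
7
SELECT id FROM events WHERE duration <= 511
[2, 5, 6, 7]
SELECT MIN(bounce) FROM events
0.38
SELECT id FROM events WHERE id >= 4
[4, 5, 6, 7]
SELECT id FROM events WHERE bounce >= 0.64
[1]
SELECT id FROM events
[1, 2, 3, 4, 5, 6, 7]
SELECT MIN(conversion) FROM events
False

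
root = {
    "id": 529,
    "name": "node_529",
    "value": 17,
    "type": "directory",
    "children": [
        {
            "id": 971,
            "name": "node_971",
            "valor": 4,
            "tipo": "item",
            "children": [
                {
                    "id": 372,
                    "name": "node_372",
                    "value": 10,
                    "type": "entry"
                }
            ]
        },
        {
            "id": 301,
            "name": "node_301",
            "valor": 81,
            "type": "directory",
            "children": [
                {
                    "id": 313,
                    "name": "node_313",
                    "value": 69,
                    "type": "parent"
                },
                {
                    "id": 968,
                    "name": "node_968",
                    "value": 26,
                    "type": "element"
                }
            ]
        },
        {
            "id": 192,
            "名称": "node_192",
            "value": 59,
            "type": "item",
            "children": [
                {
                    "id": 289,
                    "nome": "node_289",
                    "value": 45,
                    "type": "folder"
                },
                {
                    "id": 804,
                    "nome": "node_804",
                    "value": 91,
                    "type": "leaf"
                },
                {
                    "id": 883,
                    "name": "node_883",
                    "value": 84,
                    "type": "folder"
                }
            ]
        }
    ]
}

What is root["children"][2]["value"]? 59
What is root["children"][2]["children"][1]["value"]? 91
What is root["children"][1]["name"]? "node_301"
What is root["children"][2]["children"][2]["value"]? 84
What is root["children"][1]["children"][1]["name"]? "node_968"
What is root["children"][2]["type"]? "item"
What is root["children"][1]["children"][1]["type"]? "element"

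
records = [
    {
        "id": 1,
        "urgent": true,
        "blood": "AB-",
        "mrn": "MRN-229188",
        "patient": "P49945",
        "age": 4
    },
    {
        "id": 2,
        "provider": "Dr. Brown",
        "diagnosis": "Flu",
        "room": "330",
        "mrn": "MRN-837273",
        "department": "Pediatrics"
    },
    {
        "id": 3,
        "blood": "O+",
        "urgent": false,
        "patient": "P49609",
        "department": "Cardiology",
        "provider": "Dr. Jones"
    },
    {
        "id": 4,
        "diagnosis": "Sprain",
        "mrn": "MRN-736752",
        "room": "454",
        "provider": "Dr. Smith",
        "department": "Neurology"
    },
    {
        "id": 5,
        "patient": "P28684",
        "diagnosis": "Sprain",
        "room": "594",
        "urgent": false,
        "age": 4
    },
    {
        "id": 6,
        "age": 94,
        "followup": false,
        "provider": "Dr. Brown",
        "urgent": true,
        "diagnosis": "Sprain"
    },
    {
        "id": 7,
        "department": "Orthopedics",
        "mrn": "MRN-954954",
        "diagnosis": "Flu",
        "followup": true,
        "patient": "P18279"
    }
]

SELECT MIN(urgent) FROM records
False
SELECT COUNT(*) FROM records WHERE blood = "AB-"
1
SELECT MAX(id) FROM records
7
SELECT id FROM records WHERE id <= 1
[1]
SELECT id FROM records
[1, 2, 3, 4, 5, 6, 7]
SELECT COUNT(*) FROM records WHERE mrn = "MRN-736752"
1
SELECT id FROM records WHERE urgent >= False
[1, 3, 5, 6]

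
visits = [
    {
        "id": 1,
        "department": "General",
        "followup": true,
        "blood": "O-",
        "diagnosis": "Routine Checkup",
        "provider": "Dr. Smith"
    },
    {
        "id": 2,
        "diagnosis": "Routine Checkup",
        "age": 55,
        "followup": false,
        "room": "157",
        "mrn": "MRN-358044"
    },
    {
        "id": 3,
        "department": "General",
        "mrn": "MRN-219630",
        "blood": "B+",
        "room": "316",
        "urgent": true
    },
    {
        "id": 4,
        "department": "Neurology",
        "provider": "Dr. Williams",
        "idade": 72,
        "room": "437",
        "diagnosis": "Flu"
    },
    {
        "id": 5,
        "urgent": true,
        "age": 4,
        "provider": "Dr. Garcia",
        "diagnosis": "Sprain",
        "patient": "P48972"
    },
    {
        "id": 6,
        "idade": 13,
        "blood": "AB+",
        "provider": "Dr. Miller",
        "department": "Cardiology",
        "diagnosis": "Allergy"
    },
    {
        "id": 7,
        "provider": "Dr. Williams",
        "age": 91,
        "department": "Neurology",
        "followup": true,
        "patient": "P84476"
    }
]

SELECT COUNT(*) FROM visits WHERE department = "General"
2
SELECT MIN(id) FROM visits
1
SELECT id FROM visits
[1, 2, 3, 4, 5, 6, 7]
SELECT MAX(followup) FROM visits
True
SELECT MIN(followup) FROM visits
False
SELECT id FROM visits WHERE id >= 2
[2, 3, 4, 5, 6, 7]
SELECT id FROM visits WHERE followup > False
[1, 7]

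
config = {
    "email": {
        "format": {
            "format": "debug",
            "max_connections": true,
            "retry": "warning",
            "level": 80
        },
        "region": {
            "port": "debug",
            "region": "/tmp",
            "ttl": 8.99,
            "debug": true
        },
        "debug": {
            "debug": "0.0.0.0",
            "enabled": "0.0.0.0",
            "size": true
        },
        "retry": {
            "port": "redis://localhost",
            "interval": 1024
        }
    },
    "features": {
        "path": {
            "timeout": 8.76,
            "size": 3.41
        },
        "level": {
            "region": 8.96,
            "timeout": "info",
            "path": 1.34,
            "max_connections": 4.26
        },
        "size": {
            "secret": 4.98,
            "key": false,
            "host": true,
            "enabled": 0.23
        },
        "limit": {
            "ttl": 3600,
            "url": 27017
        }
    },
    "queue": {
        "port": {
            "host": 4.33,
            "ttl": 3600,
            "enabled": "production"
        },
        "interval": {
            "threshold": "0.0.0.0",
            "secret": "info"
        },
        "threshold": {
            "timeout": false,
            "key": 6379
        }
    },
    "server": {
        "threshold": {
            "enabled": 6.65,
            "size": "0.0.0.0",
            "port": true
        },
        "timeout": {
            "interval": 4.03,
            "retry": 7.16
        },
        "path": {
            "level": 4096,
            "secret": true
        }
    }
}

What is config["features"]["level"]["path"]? 1.34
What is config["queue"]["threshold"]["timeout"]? False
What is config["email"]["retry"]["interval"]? 1024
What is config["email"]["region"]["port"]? "debug"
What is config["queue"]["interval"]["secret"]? "info"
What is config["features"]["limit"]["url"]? 27017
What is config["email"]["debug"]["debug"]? "0.0.0.0"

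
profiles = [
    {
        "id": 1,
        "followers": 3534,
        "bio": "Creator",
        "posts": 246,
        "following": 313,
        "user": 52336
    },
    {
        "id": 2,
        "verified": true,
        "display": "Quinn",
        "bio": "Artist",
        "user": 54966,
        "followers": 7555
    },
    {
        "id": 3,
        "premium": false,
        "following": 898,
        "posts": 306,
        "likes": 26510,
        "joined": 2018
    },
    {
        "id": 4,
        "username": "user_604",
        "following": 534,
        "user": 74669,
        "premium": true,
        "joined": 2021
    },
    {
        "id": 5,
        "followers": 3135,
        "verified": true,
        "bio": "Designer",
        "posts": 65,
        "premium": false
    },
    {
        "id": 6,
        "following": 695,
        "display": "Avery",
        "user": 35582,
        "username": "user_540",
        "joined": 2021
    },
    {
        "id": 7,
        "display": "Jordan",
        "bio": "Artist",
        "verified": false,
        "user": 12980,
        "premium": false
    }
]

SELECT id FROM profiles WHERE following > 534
[3, 6]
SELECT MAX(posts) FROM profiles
306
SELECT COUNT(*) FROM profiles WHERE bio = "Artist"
2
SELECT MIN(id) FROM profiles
1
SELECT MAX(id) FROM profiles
7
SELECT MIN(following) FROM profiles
313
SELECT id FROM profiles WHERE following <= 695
[1, 4, 6]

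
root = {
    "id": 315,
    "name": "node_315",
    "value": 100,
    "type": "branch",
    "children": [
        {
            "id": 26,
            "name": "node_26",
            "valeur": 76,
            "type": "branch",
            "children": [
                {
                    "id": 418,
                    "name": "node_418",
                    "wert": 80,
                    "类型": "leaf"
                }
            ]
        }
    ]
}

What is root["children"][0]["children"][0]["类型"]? "leaf"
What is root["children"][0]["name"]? "node_26"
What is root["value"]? 100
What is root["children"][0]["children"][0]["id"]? 418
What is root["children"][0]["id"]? 26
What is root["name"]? "node_315"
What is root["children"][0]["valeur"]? 76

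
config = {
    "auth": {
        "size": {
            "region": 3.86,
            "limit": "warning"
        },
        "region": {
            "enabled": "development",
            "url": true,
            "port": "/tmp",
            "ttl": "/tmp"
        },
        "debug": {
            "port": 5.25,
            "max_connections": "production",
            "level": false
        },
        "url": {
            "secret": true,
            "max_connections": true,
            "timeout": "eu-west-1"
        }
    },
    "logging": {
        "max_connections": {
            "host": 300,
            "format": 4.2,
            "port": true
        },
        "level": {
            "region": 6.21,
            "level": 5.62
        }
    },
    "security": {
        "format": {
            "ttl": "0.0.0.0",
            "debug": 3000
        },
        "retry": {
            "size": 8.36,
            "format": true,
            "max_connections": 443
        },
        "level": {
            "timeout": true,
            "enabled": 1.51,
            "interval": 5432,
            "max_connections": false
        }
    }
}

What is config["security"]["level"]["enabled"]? 1.51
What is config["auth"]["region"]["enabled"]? "development"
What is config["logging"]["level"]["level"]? 5.62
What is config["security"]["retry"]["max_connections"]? 443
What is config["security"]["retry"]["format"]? True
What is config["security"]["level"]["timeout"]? True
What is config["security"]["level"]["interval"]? 5432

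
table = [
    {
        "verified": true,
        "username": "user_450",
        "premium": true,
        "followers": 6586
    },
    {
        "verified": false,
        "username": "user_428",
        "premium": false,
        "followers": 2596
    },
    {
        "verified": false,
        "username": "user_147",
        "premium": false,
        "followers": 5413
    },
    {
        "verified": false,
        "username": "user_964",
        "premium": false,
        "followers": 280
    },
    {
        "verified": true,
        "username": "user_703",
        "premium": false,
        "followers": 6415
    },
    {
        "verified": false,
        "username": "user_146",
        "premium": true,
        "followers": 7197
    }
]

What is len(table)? 6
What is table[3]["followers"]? 280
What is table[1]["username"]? "user_428"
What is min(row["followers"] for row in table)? 280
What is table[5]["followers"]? 7197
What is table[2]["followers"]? 5413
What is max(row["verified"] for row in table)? True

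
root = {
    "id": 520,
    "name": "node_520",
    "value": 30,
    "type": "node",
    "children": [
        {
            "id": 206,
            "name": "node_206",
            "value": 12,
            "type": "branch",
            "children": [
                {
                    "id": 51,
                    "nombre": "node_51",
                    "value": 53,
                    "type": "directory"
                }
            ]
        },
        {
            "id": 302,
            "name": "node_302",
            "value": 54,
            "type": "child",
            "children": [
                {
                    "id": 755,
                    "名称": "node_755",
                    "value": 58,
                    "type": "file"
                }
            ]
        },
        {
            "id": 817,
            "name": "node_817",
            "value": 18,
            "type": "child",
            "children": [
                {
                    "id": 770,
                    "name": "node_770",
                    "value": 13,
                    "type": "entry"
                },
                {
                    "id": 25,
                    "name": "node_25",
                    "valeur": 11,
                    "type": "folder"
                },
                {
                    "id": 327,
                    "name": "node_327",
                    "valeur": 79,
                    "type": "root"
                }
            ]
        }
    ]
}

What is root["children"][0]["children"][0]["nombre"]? "node_51"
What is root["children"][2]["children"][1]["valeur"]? 11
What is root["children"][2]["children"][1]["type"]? "folder"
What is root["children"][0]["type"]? "branch"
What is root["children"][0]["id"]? 206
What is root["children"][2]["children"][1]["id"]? 25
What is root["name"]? "node_520"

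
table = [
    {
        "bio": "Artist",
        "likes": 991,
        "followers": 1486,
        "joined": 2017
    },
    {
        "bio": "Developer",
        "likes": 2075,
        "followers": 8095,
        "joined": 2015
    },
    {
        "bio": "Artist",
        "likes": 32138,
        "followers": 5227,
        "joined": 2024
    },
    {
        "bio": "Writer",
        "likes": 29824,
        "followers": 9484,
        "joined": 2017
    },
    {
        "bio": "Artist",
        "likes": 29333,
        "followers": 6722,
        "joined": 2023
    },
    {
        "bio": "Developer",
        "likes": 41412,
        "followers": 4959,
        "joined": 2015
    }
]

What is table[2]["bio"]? "Artist"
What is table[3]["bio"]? "Writer"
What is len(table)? 6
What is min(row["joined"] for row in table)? 2015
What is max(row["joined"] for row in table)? 2024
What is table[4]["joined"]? 2023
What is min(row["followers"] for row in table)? 1486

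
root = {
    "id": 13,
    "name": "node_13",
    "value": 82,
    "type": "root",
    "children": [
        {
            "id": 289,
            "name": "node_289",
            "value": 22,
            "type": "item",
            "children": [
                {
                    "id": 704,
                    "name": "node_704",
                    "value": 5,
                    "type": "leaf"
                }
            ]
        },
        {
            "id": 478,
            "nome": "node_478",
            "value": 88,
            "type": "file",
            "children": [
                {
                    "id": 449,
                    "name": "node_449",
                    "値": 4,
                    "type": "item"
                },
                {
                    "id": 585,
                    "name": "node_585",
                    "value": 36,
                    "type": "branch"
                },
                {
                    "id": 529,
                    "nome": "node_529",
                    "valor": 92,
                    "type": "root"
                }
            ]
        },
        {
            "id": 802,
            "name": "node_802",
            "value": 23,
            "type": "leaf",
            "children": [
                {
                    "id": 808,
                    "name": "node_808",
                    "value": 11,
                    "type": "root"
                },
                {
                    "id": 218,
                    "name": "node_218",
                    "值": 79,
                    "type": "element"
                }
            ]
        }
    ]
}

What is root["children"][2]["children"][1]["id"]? 218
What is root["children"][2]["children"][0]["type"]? "root"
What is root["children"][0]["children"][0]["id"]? 704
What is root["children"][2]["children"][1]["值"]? 79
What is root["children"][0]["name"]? "node_289"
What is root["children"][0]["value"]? 22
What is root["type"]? "root"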